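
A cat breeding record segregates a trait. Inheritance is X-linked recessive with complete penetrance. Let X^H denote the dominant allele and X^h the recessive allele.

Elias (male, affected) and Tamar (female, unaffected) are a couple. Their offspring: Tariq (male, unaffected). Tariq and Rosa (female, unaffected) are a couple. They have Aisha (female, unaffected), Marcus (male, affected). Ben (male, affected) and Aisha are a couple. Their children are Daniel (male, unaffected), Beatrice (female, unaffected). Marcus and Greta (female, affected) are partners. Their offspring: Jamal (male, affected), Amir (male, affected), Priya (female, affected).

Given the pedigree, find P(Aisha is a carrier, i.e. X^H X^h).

Tariq is unaffected, so Tariq is X^H Y.
Rosa is unaffected so carries H and passed h to Marcus (X^h Y), so Rosa is X^H X^h.
Their cross gives offspring ratios 1/2 X^H X^H : 1/2 X^H X^h. Conditioning on Aisha being unaffected, P(X^H X^h) = 1/2 / 1 = 1/2 before taking Aisha's own offspring into account.
Ben is affected, so Ben is X^h Y.
Now use Aisha's offspring. Probability of each recorded status — unaffected son Daniel: 1/2 if Aisha is X^H X^h, 1 if X^H X^H; unaffected daughter Beatrice: 1/2 if Aisha is X^H X^h, 1 if X^H X^H.
Bayes: P(X^H X^h) = 1/2·1/4 / (1/2·1/4 + 1/2·1) = 1/5.

1/5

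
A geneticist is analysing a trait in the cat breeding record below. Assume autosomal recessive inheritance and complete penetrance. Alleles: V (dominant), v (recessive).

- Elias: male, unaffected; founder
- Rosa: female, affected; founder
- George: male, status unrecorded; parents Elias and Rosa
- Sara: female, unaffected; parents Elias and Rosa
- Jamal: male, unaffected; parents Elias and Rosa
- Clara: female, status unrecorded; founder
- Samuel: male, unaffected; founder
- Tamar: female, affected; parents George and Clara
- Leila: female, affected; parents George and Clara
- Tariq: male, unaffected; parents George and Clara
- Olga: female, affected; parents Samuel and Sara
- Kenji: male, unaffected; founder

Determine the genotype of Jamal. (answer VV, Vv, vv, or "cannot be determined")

From phenotype alone, Jamal is VV or Vv.
Jamal is unaffected so carries V and received v from Rosa (vv), so Jamal is Vv.

Vv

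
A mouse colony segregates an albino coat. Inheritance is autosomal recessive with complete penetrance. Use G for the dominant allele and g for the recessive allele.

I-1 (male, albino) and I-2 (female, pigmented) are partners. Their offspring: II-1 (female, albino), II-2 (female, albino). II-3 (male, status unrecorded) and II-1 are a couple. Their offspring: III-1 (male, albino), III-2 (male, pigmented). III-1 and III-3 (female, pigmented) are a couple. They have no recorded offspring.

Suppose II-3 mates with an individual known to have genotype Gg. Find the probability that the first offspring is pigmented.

3/4

II-3 passed G to III-2 (Gg, whose g came from II-1) and passed g to III-1 (gg), so II-3 is Gg.
The cross gives 1/4 GG : 1/2 Gg : 1/4 gg, so P(offspring is pigmented) = 3/4.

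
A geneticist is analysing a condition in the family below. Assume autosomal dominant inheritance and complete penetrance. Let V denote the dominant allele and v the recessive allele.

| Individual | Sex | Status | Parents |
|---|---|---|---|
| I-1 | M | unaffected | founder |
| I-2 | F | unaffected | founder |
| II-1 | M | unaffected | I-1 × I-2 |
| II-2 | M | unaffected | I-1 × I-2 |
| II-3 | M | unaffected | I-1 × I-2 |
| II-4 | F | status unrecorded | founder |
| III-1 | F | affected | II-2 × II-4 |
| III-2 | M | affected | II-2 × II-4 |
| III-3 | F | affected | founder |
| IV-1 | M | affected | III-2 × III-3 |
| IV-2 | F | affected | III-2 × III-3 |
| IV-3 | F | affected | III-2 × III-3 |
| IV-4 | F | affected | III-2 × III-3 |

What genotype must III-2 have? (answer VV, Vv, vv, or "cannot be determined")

Vv

From phenotype alone, III-2 is VV or Vv.
III-2 is affected so carries V and received v from II-2 (vv), so III-2 is Vv.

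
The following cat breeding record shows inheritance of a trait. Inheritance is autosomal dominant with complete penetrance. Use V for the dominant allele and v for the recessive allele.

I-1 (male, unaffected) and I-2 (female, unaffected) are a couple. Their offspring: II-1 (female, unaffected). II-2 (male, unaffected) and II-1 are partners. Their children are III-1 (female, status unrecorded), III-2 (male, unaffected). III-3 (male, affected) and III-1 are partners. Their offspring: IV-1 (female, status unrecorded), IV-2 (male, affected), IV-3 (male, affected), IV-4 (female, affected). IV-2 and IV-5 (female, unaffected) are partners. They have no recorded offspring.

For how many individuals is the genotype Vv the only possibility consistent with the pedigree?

3

Obligate heterozygotes: IV-2 is affected so carries V and received v from III-1 (vv), so IV-2 is Vv; IV-3 is affected so carries V and received v from III-1 (vv), so IV-3 is Vv; IV-4 is affected so carries V and received v from III-1 (vv), so IV-4 is Vv.
Every other individual is either homozygous by phenotype or has at least one consistent homozygous assignment, so the count is 3.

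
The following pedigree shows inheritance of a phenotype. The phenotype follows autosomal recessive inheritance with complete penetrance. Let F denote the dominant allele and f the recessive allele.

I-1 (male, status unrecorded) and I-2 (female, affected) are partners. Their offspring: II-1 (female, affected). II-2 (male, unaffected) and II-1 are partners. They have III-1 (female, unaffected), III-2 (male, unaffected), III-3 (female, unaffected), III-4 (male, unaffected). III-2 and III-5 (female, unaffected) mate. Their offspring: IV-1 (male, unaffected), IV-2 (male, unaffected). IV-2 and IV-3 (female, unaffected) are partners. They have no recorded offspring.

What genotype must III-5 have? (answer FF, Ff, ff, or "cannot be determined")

cannot be determined

III-5's phenotype allows FF or Ff, and no parent or child forces a single allele at both positions; consistent genotype assignments exist with III-5 as FF or Ff.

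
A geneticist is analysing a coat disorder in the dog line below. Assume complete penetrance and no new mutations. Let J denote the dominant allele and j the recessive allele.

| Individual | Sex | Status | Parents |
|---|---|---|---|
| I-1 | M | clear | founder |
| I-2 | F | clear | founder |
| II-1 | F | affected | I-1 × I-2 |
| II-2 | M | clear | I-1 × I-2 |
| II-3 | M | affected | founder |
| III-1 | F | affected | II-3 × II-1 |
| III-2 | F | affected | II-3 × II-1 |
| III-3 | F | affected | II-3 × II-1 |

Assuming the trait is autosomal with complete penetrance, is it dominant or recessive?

recessive

I-1 and I-2 are both clear yet have an affected child II-1. Under dominance, an affected child requires at least one affected parent, so the trait cannot be dominant.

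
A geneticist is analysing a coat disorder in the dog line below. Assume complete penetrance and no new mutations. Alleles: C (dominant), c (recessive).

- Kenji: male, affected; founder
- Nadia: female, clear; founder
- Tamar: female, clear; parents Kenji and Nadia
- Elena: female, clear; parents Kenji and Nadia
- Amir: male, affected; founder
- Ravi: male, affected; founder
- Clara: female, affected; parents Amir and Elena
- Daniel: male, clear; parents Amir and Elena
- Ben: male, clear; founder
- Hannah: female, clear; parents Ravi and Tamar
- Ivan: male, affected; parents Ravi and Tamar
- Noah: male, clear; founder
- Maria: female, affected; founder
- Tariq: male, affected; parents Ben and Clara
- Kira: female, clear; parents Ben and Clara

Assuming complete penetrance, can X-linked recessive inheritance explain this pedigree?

Yes

A consistent assignment under X-linked recessive exists: Kenji X^c Y, Nadia X^C X^C, Tamar X^C X^c, Elena X^C X^c, Amir X^c Y, Ravi X^c Y, Clara X^c X^c, Daniel X^C Y, Ben X^C Y, Hannah X^C X^c, Ivan X^c Y, Noah X^C Y, Maria X^c X^c, Tariq X^c Y, Kira X^C X^c.
In this assignment every recorded phenotype matches its genotype and every non-founder's genotype is obtainable from its parents' genotypes, so the pedigree is consistent.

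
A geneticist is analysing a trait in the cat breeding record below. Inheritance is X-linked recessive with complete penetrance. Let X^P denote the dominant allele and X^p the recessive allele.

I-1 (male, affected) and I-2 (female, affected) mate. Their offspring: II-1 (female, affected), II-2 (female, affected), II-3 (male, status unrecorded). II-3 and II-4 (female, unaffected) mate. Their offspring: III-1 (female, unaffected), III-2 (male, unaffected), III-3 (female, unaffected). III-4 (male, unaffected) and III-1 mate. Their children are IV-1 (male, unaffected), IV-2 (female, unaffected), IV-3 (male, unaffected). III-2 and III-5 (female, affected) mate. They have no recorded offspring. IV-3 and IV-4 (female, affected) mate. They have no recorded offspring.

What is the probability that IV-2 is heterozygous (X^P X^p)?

1/2

III-4 is unaffected, so III-4 is X^P Y.
III-1 is unaffected so carries P and received p from II-3 (X^p Y), so III-1 is X^P X^p.
Their cross gives offspring ratios 1/2 X^P X^P : 1/2 X^P X^p. Conditioning on IV-2 being unaffected, P(X^P X^p) = 1/2 / 1 = 1/2.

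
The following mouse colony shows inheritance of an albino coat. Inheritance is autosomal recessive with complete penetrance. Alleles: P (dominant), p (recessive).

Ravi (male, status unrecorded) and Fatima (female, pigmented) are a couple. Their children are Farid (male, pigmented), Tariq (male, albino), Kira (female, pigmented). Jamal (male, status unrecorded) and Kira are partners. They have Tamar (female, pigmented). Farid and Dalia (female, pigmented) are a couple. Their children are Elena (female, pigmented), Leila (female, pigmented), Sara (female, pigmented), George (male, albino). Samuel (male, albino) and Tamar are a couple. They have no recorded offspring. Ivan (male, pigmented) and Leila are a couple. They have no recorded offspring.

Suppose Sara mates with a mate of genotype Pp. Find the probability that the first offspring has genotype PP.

1/3

Farid is pigmented so carries P and passed p to George (pp), so Farid is Pp.
Dalia is pigmented so carries P and passed p to George (pp), so Dalia is Pp.
Sara is a pigmented offspring of Farid (Pp) × Dalia (Pp), whose cross gives 1/4 PP : 1/2 Pp : 1/4 pp; conditioning on being pigmented, Sara is PP with probability 1/3, Pp with probability 2/3.
Summing over parental genotype combinations, P(offspring has genotype PP) = 1/3·1/2 + 2/3·1/4 = 1/3.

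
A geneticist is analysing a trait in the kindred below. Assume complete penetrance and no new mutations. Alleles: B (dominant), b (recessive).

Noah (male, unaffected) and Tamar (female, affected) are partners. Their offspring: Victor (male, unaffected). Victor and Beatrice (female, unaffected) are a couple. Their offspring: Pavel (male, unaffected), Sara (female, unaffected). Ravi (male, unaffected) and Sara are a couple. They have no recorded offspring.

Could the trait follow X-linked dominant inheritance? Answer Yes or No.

A consistent assignment under X-linked dominant exists: Noah X^b Y, Tamar X^B X^b, Victor X^b Y, Beatrice X^b X^b, Pavel X^b Y, Sara X^b X^b, Ravi X^b Y.
In this assignment every recorded phenotype matches its genotype and every non-founder's genotype is obtainable from its parents' genotypes, so the pedigree is consistent.

Yes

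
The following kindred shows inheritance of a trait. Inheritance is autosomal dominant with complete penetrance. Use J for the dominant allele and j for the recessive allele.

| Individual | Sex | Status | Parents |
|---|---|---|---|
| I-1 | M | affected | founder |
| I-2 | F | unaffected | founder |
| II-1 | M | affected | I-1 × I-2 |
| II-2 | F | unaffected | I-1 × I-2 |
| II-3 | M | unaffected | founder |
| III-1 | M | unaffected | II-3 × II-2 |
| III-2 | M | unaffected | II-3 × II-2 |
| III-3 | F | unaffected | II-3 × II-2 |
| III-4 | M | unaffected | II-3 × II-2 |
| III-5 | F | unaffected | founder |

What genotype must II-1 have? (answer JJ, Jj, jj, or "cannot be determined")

Jj

From phenotype alone, II-1 is JJ or Jj.
II-1 is affected so carries J and received j from I-2 (jj), so II-1 is Jj.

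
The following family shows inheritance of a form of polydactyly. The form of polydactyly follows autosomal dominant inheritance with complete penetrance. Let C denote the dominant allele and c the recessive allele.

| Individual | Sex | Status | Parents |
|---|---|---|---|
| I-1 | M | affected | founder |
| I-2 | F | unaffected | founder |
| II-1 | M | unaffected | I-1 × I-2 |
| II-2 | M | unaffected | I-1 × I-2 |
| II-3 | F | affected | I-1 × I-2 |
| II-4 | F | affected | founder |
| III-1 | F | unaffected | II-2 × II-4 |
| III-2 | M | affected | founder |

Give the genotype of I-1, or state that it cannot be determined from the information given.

Cc

From phenotype alone, I-1 is CC or Cc.
I-1 is affected so carries C and passed c to II-1 (cc), so I-1 is Cc.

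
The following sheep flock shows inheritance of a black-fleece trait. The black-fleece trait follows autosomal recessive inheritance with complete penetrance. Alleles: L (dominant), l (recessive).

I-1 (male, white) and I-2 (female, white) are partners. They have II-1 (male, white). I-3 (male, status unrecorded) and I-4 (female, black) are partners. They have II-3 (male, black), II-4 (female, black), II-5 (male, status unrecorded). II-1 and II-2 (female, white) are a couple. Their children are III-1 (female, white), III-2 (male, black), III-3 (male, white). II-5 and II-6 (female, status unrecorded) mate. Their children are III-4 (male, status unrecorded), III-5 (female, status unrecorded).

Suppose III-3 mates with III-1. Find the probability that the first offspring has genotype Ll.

II-1 is white so carries L and passed l to III-2 (ll), so II-1 is Ll.
II-2 is white so carries L and passed l to III-2 (ll), so II-2 is Ll.
III-3 is a white offspring of II-1 (Ll) × II-2 (Ll), whose cross gives 1/4 LL : 1/2 Ll : 1/4 ll; conditioning on being white, III-3 is LL with probability 1/3, Ll with probability 2/3.
III-1 is a white offspring of II-1 (Ll) × II-2 (Ll), whose cross gives 1/4 LL : 1/2 Ll : 1/4 ll; conditioning on being white, III-1 is LL with probability 1/3, Ll with probability 2/3.
Summing over parental genotype combinations, P(offspring has genotype Ll) = 2/9·1/2 + 2/9·1/2 + 4/9·1/2 = 4/9.

4/9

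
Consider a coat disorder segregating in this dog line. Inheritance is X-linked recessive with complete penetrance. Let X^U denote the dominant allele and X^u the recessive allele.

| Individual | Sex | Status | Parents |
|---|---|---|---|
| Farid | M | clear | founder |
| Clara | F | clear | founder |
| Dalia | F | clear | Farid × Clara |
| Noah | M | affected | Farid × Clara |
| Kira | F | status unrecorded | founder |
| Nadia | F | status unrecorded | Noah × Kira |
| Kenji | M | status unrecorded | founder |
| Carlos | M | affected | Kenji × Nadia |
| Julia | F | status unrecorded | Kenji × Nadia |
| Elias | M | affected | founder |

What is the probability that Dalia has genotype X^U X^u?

1/2

Farid is clear, so Farid is X^U Y.
Clara is clear so carries U and passed u to Noah (X^u Y), so Clara is X^U X^u.
Their cross gives offspring ratios 1/2 X^U X^U : 1/2 X^U X^u. Conditioning on Dalia being clear, P(X^U X^u) = 1/2 / 1 = 1/2.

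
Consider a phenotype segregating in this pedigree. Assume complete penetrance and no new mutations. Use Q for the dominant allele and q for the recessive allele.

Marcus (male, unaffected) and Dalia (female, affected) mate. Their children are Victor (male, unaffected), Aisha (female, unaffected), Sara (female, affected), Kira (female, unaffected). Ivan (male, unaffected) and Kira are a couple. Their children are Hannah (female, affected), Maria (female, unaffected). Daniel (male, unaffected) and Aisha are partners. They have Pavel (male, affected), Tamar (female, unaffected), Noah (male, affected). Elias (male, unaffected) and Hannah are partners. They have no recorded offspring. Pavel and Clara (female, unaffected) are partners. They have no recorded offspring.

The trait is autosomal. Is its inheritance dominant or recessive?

Ivan and Kira are both unaffected yet have an affected child Hannah. Under dominance, an affected child requires at least one affected parent, so the trait cannot be dominant.

recessive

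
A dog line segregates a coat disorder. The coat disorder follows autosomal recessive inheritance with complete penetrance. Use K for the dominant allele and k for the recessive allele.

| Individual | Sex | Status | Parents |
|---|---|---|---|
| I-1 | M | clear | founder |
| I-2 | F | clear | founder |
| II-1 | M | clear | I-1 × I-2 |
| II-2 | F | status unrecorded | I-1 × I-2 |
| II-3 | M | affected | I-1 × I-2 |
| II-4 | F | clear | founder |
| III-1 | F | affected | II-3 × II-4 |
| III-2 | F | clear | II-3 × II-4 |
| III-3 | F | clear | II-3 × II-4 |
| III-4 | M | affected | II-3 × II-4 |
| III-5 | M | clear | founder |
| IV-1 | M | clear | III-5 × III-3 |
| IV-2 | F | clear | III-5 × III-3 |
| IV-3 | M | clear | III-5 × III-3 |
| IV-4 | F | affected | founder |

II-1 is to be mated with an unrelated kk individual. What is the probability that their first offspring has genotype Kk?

2/3

I-1 is clear so carries K and passed k to II-3 (kk), so I-1 is Kk.
I-2 is clear so carries K and passed k to II-3 (kk), so I-2 is Kk.
II-1 is a clear offspring of I-1 (Kk) × I-2 (Kk), whose cross gives 1/4 KK : 1/2 Kk : 1/4 kk; conditioning on being clear, II-1 is KK with probability 1/3, Kk with probability 2/3.
Summing over parental genotype combinations, P(offspring has genotype Kk) = 1/3·1 + 2/3·1/2 = 2/3.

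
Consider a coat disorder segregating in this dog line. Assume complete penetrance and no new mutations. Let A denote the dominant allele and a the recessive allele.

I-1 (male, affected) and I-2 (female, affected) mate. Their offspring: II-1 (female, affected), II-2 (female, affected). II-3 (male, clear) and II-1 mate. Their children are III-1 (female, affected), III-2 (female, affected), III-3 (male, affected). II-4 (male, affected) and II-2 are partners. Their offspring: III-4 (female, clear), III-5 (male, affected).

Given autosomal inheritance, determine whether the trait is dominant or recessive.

dominant

II-4 and II-2 are both affected yet have a clear child III-4. Under a recessive model two affected parents are homozygous and every child would be affected, so the trait cannot be recessive.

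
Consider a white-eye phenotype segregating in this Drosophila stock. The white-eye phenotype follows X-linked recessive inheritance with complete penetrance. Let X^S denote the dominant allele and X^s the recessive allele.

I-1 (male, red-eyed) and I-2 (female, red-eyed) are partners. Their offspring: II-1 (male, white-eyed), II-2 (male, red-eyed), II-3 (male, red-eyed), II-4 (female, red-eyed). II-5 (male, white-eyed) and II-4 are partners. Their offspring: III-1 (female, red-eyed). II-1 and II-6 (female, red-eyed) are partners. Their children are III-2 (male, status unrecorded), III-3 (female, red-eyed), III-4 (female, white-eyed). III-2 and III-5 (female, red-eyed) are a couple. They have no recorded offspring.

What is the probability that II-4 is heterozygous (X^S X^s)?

I-1 is red-eyed, so I-1 is X^S Y.
I-2 is red-eyed so carries S and passed s to II-1 (X^s Y), so I-2 is X^S X^s.
Their cross gives offspring ratios 1/2 X^S X^S : 1/2 X^S X^s. Conditioning on II-4 being red-eyed, P(X^S X^s) = 1/2 / 1 = 1/2 before taking II-4's own offspring into account.
II-5 is white-eyed, so II-5 is X^s Y.
Now use II-4's offspring. Probability of each recorded status — red-eyed daughter III-1: 1/2 if II-4 is X^S X^s, 1 if X^S X^S.
Bayes: P(X^S X^s) = 1/2·1/2 / (1/2·1/2 + 1/2·1) = 1/3.

1/3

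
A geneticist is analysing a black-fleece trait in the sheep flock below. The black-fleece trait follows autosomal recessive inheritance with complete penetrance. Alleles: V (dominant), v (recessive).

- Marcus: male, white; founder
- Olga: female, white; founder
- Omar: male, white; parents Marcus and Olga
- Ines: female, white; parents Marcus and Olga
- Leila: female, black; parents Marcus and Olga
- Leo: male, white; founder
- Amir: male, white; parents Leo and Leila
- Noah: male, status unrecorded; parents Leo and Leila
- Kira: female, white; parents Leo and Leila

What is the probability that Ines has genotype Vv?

Marcus is white so carries V and passed v to Leila (vv), so Marcus is Vv.
Olga is white so carries V and passed v to Leila (vv), so Olga is Vv.
Their cross gives offspring ratios 1/4 VV : 1/2 Vv : 1/4 vv. Conditioning on Ines being white, P(Vv) = 1/2 / 3/4 = 2/3.

2/3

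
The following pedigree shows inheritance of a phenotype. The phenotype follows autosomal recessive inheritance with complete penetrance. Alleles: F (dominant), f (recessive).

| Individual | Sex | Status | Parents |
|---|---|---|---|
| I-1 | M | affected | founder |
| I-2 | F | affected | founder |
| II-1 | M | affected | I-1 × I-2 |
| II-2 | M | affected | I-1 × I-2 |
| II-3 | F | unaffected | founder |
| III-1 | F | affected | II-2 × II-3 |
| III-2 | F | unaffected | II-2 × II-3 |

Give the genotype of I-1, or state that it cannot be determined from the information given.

I-1 is affected, so I-1 is ff.

ff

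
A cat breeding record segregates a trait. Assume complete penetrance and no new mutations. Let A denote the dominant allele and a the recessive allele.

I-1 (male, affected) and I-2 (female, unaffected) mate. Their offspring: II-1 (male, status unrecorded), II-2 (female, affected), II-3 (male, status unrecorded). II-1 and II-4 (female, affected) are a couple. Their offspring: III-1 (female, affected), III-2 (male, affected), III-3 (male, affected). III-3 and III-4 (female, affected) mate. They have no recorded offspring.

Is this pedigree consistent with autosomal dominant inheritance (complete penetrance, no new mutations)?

A consistent assignment under autosomal dominant exists: I-1 AA, I-2 aa, II-1 Aa, II-2 Aa, II-3 Aa, II-4 AA, III-1 AA, III-2 AA, III-3 AA, III-4 AA.
In this assignment every recorded phenotype matches its genotype and every non-founder's genotype is obtainable from its parents' genotypes, so the pedigree is consistent.

Yes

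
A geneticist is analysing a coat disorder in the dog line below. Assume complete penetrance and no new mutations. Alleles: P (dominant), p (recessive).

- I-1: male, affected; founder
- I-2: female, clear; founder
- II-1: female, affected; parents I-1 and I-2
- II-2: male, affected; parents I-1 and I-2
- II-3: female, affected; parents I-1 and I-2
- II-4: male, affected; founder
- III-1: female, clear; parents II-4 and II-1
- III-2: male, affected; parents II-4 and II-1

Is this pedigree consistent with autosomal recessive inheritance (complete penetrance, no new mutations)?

Under autosomal recessive, III-1 (clear, female) cannot arise from II-4 (affected) × II-1 (affected).

No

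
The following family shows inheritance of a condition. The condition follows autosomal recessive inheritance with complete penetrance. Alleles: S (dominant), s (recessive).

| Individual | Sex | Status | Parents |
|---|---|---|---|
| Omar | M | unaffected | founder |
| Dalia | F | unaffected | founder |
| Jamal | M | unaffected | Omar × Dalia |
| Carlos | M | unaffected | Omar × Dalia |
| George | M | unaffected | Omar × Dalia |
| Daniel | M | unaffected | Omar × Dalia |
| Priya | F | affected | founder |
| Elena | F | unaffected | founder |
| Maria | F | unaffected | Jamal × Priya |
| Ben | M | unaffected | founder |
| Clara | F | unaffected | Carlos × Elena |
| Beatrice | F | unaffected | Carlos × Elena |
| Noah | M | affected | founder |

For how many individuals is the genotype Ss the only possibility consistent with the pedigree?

Obligate heterozygotes: Maria is unaffected so carries S and received s from Priya (ss), so Maria is Ss.
Every other individual is either homozygous by phenotype or has at least one consistent homozygous assignment, so the count is 1.

1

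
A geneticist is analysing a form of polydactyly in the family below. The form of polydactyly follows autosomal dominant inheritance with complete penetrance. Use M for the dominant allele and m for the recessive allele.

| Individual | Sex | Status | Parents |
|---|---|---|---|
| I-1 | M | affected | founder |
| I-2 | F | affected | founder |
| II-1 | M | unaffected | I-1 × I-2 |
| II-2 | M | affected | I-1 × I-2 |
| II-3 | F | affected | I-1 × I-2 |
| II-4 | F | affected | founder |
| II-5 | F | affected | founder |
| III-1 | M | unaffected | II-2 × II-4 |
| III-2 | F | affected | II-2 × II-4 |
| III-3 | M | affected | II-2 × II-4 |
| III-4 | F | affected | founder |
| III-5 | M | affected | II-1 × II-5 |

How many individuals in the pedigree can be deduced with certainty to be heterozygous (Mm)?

Obligate heterozygotes: I-1 is affected so carries M and passed m to II-1 (mm), so I-1 is Mm; I-2 is affected so carries M and passed m to II-1 (mm), so I-2 is Mm; II-2 is affected so carries M and passed m to III-1 (mm), so II-2 is Mm; II-4 is affected so carries M and passed m to III-1 (mm), so II-4 is Mm; III-5 is affected so carries M and received m from II-1 (mm), so III-5 is Mm.
Every other individual is either homozygous by phenotype or has at least one consistent homozygous assignment, so the count is 5.

5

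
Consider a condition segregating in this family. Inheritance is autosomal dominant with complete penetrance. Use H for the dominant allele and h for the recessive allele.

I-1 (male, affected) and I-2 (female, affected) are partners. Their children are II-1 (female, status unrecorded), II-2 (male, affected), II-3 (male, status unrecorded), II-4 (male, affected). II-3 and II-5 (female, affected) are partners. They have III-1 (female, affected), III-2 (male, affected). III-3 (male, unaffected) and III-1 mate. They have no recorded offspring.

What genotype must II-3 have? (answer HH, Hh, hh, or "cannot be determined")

cannot be determined

II-3's phenotype is unrecorded, and no parent or child forces a single allele at both positions; consistent genotype assignments exist with II-3 as HH or Hh or hh.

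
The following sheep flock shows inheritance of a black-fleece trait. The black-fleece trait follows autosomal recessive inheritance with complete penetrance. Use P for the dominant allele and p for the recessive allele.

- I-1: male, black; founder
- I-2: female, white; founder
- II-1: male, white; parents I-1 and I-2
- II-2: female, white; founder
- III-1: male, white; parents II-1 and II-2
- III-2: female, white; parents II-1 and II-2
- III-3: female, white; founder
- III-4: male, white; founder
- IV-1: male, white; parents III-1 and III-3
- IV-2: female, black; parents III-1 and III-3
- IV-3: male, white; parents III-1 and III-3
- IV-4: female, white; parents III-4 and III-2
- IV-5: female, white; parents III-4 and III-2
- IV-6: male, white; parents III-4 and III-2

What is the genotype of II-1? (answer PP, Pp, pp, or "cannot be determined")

Pp

From phenotype alone, II-1 is PP or Pp.
II-1 is white so carries P and received p from I-1 (pp), so II-1 is Pp.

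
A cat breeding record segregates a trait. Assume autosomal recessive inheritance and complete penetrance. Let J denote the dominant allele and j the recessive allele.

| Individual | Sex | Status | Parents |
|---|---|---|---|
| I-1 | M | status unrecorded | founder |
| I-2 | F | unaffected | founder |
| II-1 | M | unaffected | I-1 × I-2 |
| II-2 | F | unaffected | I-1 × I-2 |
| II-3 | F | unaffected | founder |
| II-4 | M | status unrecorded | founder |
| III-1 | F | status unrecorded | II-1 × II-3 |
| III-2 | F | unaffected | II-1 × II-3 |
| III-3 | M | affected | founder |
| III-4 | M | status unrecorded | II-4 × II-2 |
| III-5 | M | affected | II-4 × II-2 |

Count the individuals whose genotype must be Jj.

1

Obligate heterozygotes: II-2 is unaffected so carries J and passed j to III-5 (jj), so II-2 is Jj.
Every other individual is either homozygous by phenotype or has at least one consistent homozygous assignment, so the count is 1.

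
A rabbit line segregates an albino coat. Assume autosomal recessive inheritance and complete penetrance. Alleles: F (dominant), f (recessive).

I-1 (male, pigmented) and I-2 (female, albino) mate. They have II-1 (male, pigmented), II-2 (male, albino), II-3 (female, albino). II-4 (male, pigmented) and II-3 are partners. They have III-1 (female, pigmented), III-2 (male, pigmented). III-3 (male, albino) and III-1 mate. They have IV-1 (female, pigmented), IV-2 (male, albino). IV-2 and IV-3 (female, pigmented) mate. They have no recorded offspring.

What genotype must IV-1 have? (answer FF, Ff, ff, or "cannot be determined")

Ff

From phenotype alone, IV-1 is FF or Ff.
IV-1 is pigmented so carries F and received f from III-3 (ff), so IV-1 is Ff.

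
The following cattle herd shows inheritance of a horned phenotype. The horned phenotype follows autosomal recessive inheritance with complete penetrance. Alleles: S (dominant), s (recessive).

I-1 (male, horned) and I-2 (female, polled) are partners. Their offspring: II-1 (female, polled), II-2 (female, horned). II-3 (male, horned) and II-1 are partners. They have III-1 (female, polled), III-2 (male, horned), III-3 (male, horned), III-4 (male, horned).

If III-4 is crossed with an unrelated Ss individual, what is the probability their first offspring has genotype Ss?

III-4 is horned, so III-4 is ss.
The cross gives 1/2 Ss : 1/2 ss, so P(offspring has genotype Ss) = 1/2.

1/2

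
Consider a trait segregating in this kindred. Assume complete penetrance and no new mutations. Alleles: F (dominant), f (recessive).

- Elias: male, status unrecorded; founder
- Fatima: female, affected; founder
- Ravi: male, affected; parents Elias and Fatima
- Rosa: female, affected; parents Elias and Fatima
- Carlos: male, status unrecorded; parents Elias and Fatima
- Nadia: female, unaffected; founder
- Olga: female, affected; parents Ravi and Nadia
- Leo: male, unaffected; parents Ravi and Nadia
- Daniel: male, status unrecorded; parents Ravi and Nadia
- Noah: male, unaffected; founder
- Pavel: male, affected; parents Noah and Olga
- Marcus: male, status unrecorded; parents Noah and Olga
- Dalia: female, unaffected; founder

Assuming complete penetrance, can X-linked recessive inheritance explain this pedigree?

Yes

A consistent assignment under X-linked recessive exists: Elias X^f Y, Fatima X^f X^f, Ravi X^f Y, Rosa X^f X^f, Carlos X^f Y, Nadia X^F X^f, Olga X^f X^f, Leo X^F Y, Daniel X^F Y, Noah X^F Y, Pavel X^f Y, Marcus X^f Y, Dalia X^F X^F.
In this assignment every recorded phenotype matches its genotype and every non-founder's genotype is obtainable from its parents' genotypes, so the pedigree is consistent.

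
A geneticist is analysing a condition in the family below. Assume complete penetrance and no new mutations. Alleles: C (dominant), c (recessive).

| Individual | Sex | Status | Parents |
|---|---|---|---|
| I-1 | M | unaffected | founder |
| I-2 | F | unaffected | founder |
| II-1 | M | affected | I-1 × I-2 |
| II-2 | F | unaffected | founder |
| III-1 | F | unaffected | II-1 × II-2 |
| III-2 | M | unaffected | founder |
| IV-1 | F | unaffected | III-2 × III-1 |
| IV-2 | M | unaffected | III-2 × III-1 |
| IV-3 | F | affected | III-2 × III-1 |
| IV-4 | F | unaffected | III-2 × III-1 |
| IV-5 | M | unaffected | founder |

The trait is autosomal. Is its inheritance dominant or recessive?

I-1 and I-2 are both unaffected yet have an affected child II-1. Under dominance, an affected child requires at least one affected parent, so the trait cannot be dominant.

recessive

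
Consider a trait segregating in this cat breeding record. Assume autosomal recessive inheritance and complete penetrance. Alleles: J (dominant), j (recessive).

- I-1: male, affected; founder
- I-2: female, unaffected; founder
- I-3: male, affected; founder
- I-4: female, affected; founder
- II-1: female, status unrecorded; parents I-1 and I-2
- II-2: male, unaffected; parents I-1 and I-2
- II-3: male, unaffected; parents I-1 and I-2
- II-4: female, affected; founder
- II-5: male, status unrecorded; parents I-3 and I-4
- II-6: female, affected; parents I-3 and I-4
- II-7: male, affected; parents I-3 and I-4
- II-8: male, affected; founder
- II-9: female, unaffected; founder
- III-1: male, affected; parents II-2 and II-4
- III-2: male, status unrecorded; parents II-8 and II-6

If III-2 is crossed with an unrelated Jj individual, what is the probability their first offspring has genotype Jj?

1/2

III-2 received j from II-8 (jj) and received j from II-6 (jj), so III-2 is jj.
The cross gives 1/2 Jj : 1/2 jj, so P(offspring has genotype Jj) = 1/2.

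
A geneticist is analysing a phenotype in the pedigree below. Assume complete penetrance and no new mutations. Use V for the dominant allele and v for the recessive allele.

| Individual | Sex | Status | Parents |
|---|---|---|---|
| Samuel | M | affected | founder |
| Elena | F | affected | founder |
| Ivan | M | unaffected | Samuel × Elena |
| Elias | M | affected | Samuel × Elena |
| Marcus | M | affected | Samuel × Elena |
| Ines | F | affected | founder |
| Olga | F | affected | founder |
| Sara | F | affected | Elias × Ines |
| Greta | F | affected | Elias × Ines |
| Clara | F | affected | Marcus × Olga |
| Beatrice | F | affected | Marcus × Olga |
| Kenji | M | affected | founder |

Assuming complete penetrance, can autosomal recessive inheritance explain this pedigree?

Under autosomal recessive, Ivan (unaffected, male) cannot arise from Samuel (affected) × Elena (affected).

No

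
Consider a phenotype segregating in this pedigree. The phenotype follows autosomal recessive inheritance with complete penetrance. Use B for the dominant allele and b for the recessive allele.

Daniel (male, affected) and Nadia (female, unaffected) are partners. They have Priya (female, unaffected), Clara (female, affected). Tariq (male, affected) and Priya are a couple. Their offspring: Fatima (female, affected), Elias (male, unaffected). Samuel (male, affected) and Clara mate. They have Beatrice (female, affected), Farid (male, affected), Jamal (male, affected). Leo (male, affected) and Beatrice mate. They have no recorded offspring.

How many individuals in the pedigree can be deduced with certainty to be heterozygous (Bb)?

3

Obligate heterozygotes: Nadia is unaffected so carries B and passed b to Clara (bb), so Nadia is Bb; Priya is unaffected so carries B and received b from Daniel (bb), so Priya is Bb; Elias is unaffected so carries B and received b from Tariq (bb), so Elias is Bb.
Every other individual is either homozygous by phenotype or has at least one consistent homozygous assignment, so the count is 3.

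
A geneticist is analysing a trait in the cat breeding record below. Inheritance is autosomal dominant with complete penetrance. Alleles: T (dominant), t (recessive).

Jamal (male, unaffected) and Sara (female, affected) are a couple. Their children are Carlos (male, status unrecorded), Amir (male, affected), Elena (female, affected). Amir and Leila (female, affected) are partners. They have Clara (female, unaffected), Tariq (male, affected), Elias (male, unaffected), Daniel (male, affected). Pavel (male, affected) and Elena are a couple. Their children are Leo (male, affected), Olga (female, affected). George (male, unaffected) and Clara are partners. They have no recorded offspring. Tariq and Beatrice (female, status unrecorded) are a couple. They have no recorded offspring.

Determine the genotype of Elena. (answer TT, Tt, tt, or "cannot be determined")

From phenotype alone, Elena is TT or Tt.
Elena is affected so carries T and received t from Jamal (tt), so Elena is Tt.

Tt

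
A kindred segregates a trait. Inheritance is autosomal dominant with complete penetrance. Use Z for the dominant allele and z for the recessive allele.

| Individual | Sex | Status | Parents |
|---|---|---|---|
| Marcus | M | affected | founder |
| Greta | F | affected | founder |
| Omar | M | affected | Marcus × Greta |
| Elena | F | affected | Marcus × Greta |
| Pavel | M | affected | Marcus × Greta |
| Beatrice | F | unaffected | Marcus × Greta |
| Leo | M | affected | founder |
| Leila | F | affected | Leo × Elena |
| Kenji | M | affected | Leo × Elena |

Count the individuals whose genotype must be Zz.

2

Obligate heterozygotes: Marcus is affected so carries Z and passed z to Beatrice (zz), so Marcus is Zz; Greta is affected so carries Z and passed z to Beatrice (zz), so Greta is Zz.
Every other individual is either homozygous by phenotype or has at least one consistent homozygous assignment, so the count is 2.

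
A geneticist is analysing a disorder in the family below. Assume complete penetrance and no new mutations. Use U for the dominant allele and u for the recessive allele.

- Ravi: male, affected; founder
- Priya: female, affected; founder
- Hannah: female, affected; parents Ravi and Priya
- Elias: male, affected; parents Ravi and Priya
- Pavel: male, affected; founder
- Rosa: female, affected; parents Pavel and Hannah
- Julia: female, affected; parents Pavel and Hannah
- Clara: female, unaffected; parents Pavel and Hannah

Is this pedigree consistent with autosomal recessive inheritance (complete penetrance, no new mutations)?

No

Under autosomal recessive, Clara (unaffected, female) cannot arise from Pavel (affected) × Hannah (affected).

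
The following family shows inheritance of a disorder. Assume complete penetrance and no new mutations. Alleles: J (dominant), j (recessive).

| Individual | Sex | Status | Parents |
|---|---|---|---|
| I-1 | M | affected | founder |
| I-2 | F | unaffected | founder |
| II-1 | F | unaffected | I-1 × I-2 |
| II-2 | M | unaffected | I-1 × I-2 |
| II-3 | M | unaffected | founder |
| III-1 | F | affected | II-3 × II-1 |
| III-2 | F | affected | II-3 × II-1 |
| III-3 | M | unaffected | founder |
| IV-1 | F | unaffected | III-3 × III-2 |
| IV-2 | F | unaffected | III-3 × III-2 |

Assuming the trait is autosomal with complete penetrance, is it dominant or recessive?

II-3 and II-1 are both unaffected yet have an affected child III-1. Under dominance, an affected child requires at least one affected parent, so the trait cannot be dominant.

recessive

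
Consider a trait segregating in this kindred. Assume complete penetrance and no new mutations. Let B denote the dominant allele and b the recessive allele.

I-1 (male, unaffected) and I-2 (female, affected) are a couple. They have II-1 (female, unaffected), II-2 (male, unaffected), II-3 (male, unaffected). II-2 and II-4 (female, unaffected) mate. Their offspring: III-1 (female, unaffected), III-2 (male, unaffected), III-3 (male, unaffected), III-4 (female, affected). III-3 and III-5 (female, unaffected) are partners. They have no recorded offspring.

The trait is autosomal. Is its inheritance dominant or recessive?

II-2 and II-4 are both unaffected yet have an affected child III-4. Under dominance, an affected child requires at least one affected parent, so the trait cannot be dominant.

recessive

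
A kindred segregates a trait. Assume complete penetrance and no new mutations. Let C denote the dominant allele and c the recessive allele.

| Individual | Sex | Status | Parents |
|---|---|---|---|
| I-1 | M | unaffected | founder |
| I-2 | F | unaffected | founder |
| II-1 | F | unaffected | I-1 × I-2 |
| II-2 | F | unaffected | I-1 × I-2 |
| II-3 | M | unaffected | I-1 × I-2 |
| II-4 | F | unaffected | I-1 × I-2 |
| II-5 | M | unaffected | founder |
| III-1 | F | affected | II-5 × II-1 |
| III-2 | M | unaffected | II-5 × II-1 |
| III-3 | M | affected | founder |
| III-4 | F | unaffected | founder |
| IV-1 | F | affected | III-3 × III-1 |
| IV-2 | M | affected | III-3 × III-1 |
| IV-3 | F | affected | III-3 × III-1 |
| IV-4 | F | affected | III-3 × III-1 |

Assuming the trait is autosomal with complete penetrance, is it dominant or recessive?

recessive

II-5 and II-1 are both unaffected yet have an affected child III-1. Under dominance, an affected child requires at least one affected parent, so the trait cannot be dominant.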